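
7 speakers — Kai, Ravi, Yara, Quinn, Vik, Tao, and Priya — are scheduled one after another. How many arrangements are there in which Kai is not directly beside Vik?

Of the 7! = 5040 arrangements, those with Kai and Vik adjacent number 2 × 6! = 1440 (treat the pair as a block with 2 internal orders).
So 5040 − 1440 = 3600 arrangements keep them apart.

3600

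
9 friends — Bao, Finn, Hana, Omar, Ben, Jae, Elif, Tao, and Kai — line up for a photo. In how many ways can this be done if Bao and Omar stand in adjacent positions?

80640

Glue Bao and Omar into one block (2 internal orders), leaving 8 units to arrange in a row.
So the count is 2·(8)! = 80640.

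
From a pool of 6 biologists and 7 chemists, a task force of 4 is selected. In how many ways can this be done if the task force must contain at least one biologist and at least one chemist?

Total 4-person selections from all 13: C(13,4) = 715.
Subtract selections that omit an entire group: no biologists → C(7,4) = 35; no chemists → C(6,4) = 15.
Both groups omitted at once is impossible, so 715 − 50 = 665.

665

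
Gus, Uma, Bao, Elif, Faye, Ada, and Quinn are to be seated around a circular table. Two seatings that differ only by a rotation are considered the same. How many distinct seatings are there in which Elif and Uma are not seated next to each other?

All circular seatings of 7 people number (6)! = 720.
Those with Elif next to Uma: fuse the pair into one unit and seat 6 units around a circle — 2·(5)! = 240.
Subtracting, 720 − 240 = 480.

480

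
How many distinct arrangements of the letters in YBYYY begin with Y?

4

With the first slot taken by Y, it remains to arrange the other 4 letters (BYYY).
Those 4 letters have Y appearing 3 times, giving (4)!/(3!) = 4.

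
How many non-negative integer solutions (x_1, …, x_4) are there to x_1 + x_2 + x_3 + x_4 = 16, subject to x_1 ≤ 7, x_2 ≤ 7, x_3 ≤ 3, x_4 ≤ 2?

Ignoring the caps, the number of non-negative solutions to x_1+…+x_4 = 16 is C(19,3) = 969.
Subtract solutions that violate a single cap (substitute x_i' = x_i − (cap_i+1)): x_1 ≥ 8 gives C(11,3) = 165; x_2 ≥ 8 gives C(11,3) = 165; x_3 ≥ 4 gives C(15,3) = 455; x_4 ≥ 3 gives C(16,3) = 560. Together 1345.
Add back pairs where two caps are both exceeded: 1 + 35 + 56 + 35 + 56 + 220 = 403.
Subtract triples: 0 + 0 + 4 + 4 = 8.
By inclusion–exclusion the count is 969 − 1345 + 403 − 8 = 19.

19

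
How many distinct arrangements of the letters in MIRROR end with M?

With the last slot taken by M, it remains to arrange the other 5 letters (IRROR).
Those 5 letters have R appearing 3 times, giving (5)!/(3!) = 20.

20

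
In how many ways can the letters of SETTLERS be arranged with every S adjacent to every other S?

Treat the 2 copies of S as a single block. The multiset to arrange is then {SS, E, E, L, R, T, T}, 7 items in all.
That gives (7)!/(2!·2!) = 1260 arrangements.

1260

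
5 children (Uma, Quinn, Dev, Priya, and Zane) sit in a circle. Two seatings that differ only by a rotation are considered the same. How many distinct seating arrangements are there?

Seat Uma anywhere (absorbing the rotational symmetry), then permute the other 4: (4)! = 24.

24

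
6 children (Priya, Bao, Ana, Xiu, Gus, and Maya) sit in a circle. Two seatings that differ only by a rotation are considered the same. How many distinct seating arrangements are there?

Fix one person's seat to break rotational symmetry; the remaining 5 people can be arranged in (5)! = 120 ways.

120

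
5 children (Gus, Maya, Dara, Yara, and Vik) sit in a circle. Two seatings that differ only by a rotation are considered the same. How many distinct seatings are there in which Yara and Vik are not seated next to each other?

All circular seatings of 5 people number (4)! = 24.
Those with Yara next to Vik: fuse the pair into one unit and seat 4 units around a circle — 2·(3)! = 12.
Subtracting, 24 − 12 = 12.

12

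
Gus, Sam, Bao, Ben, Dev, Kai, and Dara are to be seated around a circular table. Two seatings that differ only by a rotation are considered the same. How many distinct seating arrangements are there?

720

Fix one person's seat to break rotational symmetry; the remaining 6 people can be arranged in (6)! = 720 ways.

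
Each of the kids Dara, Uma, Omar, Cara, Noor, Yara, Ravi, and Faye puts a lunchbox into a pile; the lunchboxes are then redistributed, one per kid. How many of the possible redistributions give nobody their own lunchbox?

14833

This is the derangement count D_8: permutations of 8 items with no fixed point.
By inclusion–exclusion this is Σ_{j=0}^{8} (−1)^j C(8,j)·(8−j)!.
Computing: 40320 − 40320 + 20160 − 6720 + 1680 − 336 + 56 − 8 + 1 = 14833.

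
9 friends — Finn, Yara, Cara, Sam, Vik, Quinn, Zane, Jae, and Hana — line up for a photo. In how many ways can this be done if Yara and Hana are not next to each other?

282240

Of the 9! = 362880 arrangements, those with Yara and Hana adjacent number 2 × 8! = 80640 (treat the pair as a block with 2 internal orders).
Complementary counting: 362880 − 80640 = 282240.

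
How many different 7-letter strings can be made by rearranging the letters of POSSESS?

210

The 7 letters of POSSESS have repeats: S appearing 4 times.
Dividing 7! = 5040 by 4! = 24 for the repeated letters gives 210.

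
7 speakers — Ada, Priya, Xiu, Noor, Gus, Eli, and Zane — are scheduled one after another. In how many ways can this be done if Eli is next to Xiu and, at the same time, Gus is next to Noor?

Treat {Eli,Xiu} as one block (2 orders) and {Gus,Noor} as another (2 orders).
That leaves 5 units to arrange: 2 × 2 × 5! = 4 × 120 = 480.

480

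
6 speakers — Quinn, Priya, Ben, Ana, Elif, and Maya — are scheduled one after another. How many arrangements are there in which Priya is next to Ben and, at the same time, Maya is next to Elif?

Treat {Priya,Ben} as one block (2 orders) and {Maya,Elif} as another (2 orders).
That leaves 4 units to arrange: 2 × 2 × 4! = 4 × 24 = 96.

96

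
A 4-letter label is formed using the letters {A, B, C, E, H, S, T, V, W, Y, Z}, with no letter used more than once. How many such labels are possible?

This is a permutation of 4 out of 11: P(11,4) = 11!/7!.
11 × 10 × 9 × 8 = 7920.

7920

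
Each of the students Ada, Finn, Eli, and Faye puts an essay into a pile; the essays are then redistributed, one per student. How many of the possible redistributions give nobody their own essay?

9

Count assignments avoiding every fixed point. For any j of the 4 students fixed to their own essay, the other 4−j can be arranged in (4−j)! ways.
By inclusion–exclusion this is Σ_{j=0}^{4} (−1)^j C(4,j)·(4−j)!.
Computing: 24 − 24 + 12 − 4 + 1 = 9.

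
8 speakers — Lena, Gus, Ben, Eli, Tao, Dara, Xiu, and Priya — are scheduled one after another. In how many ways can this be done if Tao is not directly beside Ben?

There are 8! = 40320 arrangements in all. If Tao and Ben are adjacent, merging them into one block gives 2·(7)! = 10080 arrangements.
Complementary counting: 40320 − 10080 = 30240.

30240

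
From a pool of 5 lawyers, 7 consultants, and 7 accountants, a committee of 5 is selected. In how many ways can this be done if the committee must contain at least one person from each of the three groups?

8085

With no constraint there are C(19,5) = 11628 possible selections.
Selections missing a whole group: no lawyers → C(14,5) = 2002; no consultants → C(12,5) = 792; no accountants → C(12,5) = 792.
Add back selections omitting two groups (i.e. drawn from a single group): C(5,5) + C(7,5) + C(7,5) = 43.
By inclusion–exclusion: 11628 − 3586 + 43 = 8085.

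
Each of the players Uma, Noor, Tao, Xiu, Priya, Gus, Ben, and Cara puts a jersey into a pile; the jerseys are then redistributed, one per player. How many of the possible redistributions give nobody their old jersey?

14833

Let Aᵢ be the assignments in which player i gets their old jersey. We want the size of the complement of A₁∪…∪A_8.
By inclusion–exclusion this is Σ_{j=0}^{8} (−1)^j C(8,j)·(8−j)!.
Computing: 40320 − 40320 + 20160 − 6720 + 1680 − 336 + 56 − 8 + 1 = 14833.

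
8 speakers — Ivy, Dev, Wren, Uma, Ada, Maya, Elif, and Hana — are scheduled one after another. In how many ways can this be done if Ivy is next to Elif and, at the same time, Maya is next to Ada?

Treat {Ivy,Elif} as one block (2 orders) and {Maya,Ada} as another (2 orders).
That leaves 6 units to arrange: 2 × 2 × 6! = 4 × 720 = 2880.

2880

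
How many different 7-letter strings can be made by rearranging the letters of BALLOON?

The 7 letters of BALLOON have repeats: L appearing twice and O appearing twice.
So there are 7! / (2!·2!) = 1260 distinguishable arrangements.

1260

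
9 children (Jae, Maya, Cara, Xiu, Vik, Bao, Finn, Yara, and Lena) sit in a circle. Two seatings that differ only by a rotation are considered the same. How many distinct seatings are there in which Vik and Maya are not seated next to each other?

30240

All circular seatings of 9 people number (8)! = 40320.
Seatings with Vik beside Maya: treat them as a block with 2 internal orders, giving 2 × (7)! = 10080.
Subtracting, 40320 − 10080 = 30240.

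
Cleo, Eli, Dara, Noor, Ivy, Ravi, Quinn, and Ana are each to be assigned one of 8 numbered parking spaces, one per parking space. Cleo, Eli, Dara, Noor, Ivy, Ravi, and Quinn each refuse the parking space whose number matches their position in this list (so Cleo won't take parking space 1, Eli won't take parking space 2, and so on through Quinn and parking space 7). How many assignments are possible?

Let Aᵢ (for 1 ≤ i ≤ 7) be the placements that put person i in their forbidden parking space. Any j of these fix j positions, leaving (8−j)! ways to fill the rest, and there are C(7,j) ways to pick which j.
By inclusion–exclusion, the number of valid placements is Σ_{j=0}^{7} (−1)^j C(7,j)·(8−j)!.
Computing: 40320 − 35280 + 15120 − 4200 + 840 − 126 + 14 − 1 = 16687.

16687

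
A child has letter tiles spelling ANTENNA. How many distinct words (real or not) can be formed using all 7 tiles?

ANTENNA has 7 letters with A appearing twice and N appearing 3 times.
The number of distinct arrangements is 7!/(3!·2!) = 5040/12 = 420.

420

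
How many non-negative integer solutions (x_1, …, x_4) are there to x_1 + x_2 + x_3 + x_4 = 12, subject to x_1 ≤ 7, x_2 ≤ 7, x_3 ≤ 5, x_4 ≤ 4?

185

Ignoring the caps, the number of non-negative solutions to x_1+…+x_4 = 12 is C(15,3) = 455.
Subtract solutions that violate a single cap (substitute x_i' = x_i − (cap_i+1)): x_1 ≥ 8 gives C(7,3) = 35; x_2 ≥ 8 gives C(7,3) = 35; x_3 ≥ 6 gives C(9,3) = 84; x_4 ≥ 5 gives C(10,3) = 120. Together 274.
Add back pairs where two caps are both exceeded: 0 + 0 + 0 + 0 + 0 + 4 = 4.
By inclusion–exclusion the count is 455 − 274 + 4 = 185.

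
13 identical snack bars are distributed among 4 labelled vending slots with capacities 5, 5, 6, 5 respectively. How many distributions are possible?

Without the upper bounds there are C(16,3) = 560 ways to split 13 among 4 vending slots.
Subtract solutions that violate a single cap (substitute x_i' = x_i − (cap_i+1)): x_1 ≥ 6 gives C(10,3) = 120; x_2 ≥ 6 gives C(10,3) = 120; x_3 ≥ 7 gives C(9,3) = 84; x_4 ≥ 6 gives C(10,3) = 120. Together 444.
Add back pairs where two caps are both exceeded: 4 + 1 + 4 + 1 + 4 + 1 = 15.
By inclusion–exclusion the count is 560 − 444 + 15 = 131.

131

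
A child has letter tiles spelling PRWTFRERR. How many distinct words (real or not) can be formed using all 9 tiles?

15120

The 9 letters of PRWTFRERR have repeats: R appearing 4 times.
Dividing 9! = 362880 by 4! = 24 for the repeated letters gives 15120.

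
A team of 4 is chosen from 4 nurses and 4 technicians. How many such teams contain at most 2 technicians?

53

Split by how many technicians are chosen (0 through 2).
Sum: C(4,0)·C(4,4) + C(4,1)·C(4,3) + C(4,2)·C(4,2) = 1 + 16 + 36 = 53.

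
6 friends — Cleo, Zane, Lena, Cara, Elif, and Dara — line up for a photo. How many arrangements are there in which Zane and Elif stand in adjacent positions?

240

Place the 4 others and the Zane-Elif pair as 5 objects in a line; the pair has 2 internal arrangements.
That gives 2 × 5! = 2 × 120 = 240.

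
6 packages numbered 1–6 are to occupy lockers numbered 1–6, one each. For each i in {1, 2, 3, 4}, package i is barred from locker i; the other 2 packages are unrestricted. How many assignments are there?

Let Aᵢ (for 1 ≤ i ≤ 4) be the placements that put package i in its forbidden locker. Any j of these fix j positions, leaving (6−j)! ways to fill the rest, and there are C(4,j) ways to pick which j.
By inclusion–exclusion, the number of valid placements is Σ_{j=0}^{4} (−1)^j C(4,j)·(6−j)!.
Computing: 720 − 480 + 144 − 24 + 2 = 362.

362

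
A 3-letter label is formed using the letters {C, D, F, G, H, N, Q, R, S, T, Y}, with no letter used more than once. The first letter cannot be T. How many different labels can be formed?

The first letter has 11−1 = 10 choices (anything except T).
The remaining 2 letters are filled from the other 10 symbols without repetition: 10 × 9 = 90.
Total: 10 × 90 = 900.

900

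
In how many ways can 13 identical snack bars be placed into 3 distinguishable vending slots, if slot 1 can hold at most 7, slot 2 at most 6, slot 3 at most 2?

6

Ignoring the caps, the number of non-negative solutions to x_1+…+x_3 = 13 is C(15,2) = 105.
Subtract solutions that violate a single cap (substitute x_i' = x_i − (cap_i+1)): x_1 ≥ 8 gives C(7,2) = 21; x_2 ≥ 7 gives C(8,2) = 28; x_3 ≥ 3 gives C(12,2) = 66. Together 115.
Add back pairs where two caps are both exceeded: 0 + 6 + 10 = 16.
By inclusion–exclusion the count is 105 − 115 + 16 = 6.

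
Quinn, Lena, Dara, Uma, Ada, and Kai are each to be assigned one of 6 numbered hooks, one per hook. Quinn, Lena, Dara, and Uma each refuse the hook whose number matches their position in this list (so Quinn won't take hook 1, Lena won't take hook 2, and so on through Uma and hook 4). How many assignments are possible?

362

Let Aᵢ (for 1 ≤ i ≤ 4) be the placements that put person i in their forbidden hook. Any j of these fix j positions, leaving (6−j)! ways to fill the rest, and there are C(4,j) ways to pick which j.
By inclusion–exclusion, the number of valid placements is Σ_{j=0}^{4} (−1)^j C(4,j)·(6−j)!.
Computing: 720 − 480 + 144 − 24 + 2 = 362.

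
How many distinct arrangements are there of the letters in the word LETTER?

180

LETTER has 6 letters with E appearing twice and T appearing twice.
The number of distinct arrangements is 6!/(2!·2!) = 720/4 = 180.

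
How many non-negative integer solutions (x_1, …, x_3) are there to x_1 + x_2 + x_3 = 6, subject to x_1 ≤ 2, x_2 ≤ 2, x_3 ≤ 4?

Ignoring the caps, the number of non-negative solutions to x_1+…+x_3 = 6 is C(8,2) = 28.
Subtract solutions that violate a single cap (substitute x_i' = x_i − (cap_i+1)): x_1 ≥ 3 gives C(5,2) = 10; x_2 ≥ 3 gives C(5,2) = 10; x_3 ≥ 5 gives C(3,2) = 3. Together 23.
Add back pairs where two caps are both exceeded: 1 + 0 + 0 = 1.
By inclusion–exclusion the count is 28 − 23 + 1 = 6.

6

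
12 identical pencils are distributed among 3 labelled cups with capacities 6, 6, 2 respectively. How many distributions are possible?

6

Ignoring the caps, the number of non-negative solutions to x_1+…+x_3 = 12 is C(14,2) = 91.
Subtract solutions that violate a single cap (substitute x_i' = x_i − (cap_i+1)): x_1 ≥ 7 gives C(7,2) = 21; x_2 ≥ 7 gives C(7,2) = 21; x_3 ≥ 3 gives C(11,2) = 55. Together 97.
Add back pairs where two caps are both exceeded: 0 + 6 + 6 = 12.
By inclusion–exclusion the count is 91 − 97 + 12 = 6.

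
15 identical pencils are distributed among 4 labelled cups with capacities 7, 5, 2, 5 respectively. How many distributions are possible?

Without the upper bounds there are C(18,3) = 816 ways to split 15 among 4 cups.
Subtract solutions that violate a single cap (substitute x_i' = x_i − (cap_i+1)): x_1 ≥ 8 gives C(10,3) = 120; x_2 ≥ 6 gives C(12,3) = 220; x_3 ≥ 3 gives C(15,3) = 455; x_4 ≥ 6 gives C(12,3) = 220. Together 1015.
Add back pairs where two caps are both exceeded: 4 + 35 + 4 + 84 + 20 + 84 = 231.
Subtract triples: 0 + 0 + 0 + 1 = 1.
By inclusion–exclusion the count is 816 − 1015 + 231 − 1 = 31.

31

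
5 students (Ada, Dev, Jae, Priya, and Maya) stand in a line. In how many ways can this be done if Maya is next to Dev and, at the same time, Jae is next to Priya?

Treat {Maya,Dev} as one block (2 orders) and {Jae,Priya} as another (2 orders).
That leaves 3 units to arrange: 2 × 2 × 3! = 4 × 6 = 24.

24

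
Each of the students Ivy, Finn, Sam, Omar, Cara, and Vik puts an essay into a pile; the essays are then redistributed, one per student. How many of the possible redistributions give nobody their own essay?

265

Count assignments avoiding every fixed point. For any j of the 6 students fixed to their own essay, the other 6−j can be arranged in (6−j)! ways.
By inclusion–exclusion this is Σ_{j=0}^{6} (−1)^j C(6,j)·(6−j)!.
Computing: 720 − 720 + 360 − 120 + 30 − 6 + 1 = 265.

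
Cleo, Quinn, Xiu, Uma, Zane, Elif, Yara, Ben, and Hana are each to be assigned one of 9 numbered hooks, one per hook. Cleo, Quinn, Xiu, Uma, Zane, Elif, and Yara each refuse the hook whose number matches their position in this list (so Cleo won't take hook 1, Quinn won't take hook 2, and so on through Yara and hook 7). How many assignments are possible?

165016

Let Aᵢ (for 1 ≤ i ≤ 7) be the placements that put person i in their forbidden hook. Any j of these fix j positions, leaving (9−j)! ways to fill the rest, and there are C(7,j) ways to pick which j.
By inclusion–exclusion, the number of valid placements is Σ_{j=0}^{7} (−1)^j C(7,j)·(9−j)!.
Computing: 362880 − 282240 + 105840 − 25200 + 4200 − 504 + 42 − 2 = 165016.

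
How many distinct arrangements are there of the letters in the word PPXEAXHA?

Letter multiplicities in PPXEAXHA: A×2, E×1, H×1, P×2, X×2.
The number of distinct arrangements is 8!/(2!·2!·2!) = 40320/8 = 5040.

5040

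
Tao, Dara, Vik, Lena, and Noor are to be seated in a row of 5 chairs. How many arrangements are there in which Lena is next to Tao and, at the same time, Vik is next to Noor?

24

Treat {Lena,Tao} as one block (2 orders) and {Vik,Noor} as another (2 orders).
That leaves 3 units to arrange: 2 × 2 × 3! = 4 × 6 = 24.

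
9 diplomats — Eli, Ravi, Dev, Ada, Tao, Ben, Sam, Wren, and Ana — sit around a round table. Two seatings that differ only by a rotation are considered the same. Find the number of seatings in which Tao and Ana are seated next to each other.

Treat {Tao, Ana} as one unit (2 internal orders) and seat the resulting 8 units around the table: (7)! circular arrangements.
So 2 × (7)! = 2 × 5040 = 10080.

10080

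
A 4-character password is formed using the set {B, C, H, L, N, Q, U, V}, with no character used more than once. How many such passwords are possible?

Choose and order 4 of the 8 symbols: the first character has 8 options, the next 7, then 6, 5.
That product is 8 × 7 × 6 × 5 = 1680.

1680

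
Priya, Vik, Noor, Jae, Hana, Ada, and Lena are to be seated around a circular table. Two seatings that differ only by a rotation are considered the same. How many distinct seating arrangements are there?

720

Around a circle, 7 distinct people have 7!/7 = (6)! = 720 rotationally distinct seatings.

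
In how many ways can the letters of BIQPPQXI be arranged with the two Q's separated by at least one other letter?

3780

Total arrangements of BIQPPQXI: 8!/(2!·2!·2!) = 5040.
If the two Q's are adjacent, glue them into one block, leaving 7 items to arrange: (7)!/(2!·2!) = 1260 ways.
Hence 5040 − 1260 = 3780.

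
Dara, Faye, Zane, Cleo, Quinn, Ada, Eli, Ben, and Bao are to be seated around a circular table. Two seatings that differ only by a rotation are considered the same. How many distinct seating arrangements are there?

40320

Seat Dara anywhere (absorbing the rotational symmetry), then permute the other 8: (8)! = 40320.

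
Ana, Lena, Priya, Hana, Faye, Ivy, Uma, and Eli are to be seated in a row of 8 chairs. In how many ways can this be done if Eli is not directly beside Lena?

Of the 8! = 40320 arrangements, those with Eli and Lena adjacent number 2 × 7! = 10080 (treat the pair as a block with 2 internal orders).
Complementary counting: 40320 − 10080 = 30240.

30240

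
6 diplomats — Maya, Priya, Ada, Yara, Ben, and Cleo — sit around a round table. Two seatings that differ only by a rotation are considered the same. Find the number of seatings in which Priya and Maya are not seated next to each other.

All circular seatings of 6 people number (5)! = 120.
Those with Priya next to Maya: fuse the pair into one unit and seat 5 units around a circle — 2·(4)! = 48.
Subtracting, 120 − 48 = 72.

72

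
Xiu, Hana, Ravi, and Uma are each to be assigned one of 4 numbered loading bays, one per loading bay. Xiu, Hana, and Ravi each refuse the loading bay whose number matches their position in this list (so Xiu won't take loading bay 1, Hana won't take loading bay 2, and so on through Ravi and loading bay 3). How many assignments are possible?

Let Aᵢ (for i ∈ {1, 2, 3}) be the placements that put person i in their forbidden loading bay. Any j of these fix j positions, leaving (4−j)! ways to fill the rest, and there are C(3,j) ways to pick which j.
By inclusion–exclusion, the number of valid placements is Σ_{j=0}^{3} (−1)^j C(3,j)·(4−j)!.
Computing: 24 − 18 + 6 − 1 = 11.

11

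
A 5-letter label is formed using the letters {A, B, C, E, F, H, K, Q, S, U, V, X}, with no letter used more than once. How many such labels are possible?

With no repetition, fill the 5 letters in order: 12 choices, then 11, down to 8.
That product is 12 × 11 × 10 × 9 × 8 = 95040.

95040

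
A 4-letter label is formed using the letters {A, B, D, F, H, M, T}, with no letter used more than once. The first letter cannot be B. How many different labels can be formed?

The first letter has 7−1 = 6 choices (anything except B).
The remaining 3 letters are filled from the other 6 symbols without repetition: 6 × 5 × 4 = 120.
Total: 6 × 120 = 720.

720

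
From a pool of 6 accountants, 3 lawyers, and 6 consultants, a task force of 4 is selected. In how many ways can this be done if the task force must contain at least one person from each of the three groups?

Total 4-person selections from all 15: C(15,4) = 1365.
Subtract selections that omit an entire group: no accountants → C(9,4) = 126; no lawyers → C(12,4) = 495; no consultants → C(9,4) = 126.
Add back selections omitting two groups (i.e. drawn from a single group): C(6,4) + C(3,4) + C(6,4) = 30.
By inclusion–exclusion: 1365 − 747 + 30 = 648.

648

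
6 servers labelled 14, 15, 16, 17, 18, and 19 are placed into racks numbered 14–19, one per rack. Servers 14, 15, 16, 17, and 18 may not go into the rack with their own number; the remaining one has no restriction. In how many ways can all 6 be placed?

Let Aᵢ (for 14 ≤ i ≤ 18) be the placements that put server i in its forbidden rack. Any j of these fix j positions, leaving (6−j)! ways to fill the rest, and there are C(5,j) ways to pick which j.
By inclusion–exclusion, the number of valid placements is Σ_{j=0}^{5} (−1)^j C(5,j)·(6−j)!.
Computing: 720 − 600 + 240 − 60 + 10 − 1 = 309.

309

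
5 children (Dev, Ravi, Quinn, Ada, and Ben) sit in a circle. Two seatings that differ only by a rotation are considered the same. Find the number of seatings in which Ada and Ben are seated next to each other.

12

Treat {Ada, Ben} as one unit (2 internal orders) and seat the resulting 4 units around the table: (3)! circular arrangements.
So 2 × (3)! = 2 × 6 = 12.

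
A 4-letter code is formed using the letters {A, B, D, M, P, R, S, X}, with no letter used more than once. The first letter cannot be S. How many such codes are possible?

The first letter has 8−1 = 7 choices (anything except S).
The remaining 3 letters are filled from the other 7 symbols without repetition: 7 × 6 × 5 = 210.
Total: 7 × 210 = 1470.

1470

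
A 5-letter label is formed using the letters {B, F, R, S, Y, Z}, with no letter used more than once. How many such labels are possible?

720

This is a permutation of 5 out of 6: P(6,5) = 6!/1!.
That product is 6 × 5 × 4 × 3 × 2 = 720.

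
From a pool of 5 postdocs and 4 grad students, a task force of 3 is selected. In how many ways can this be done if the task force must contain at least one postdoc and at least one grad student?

Total 3-person selections from all 9: C(9,3) = 84.
Subtract selections that omit an entire group: no postdocs → C(4,3) = 4; no grad students → C(5,3) = 10.
Both groups omitted at once is impossible, so 84 − 14 = 70.

70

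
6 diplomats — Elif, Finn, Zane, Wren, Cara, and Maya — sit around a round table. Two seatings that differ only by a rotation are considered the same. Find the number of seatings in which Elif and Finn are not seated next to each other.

Without the restriction there are (5)! = 120 seatings.
Those with Elif next to Finn: fuse the pair into one unit and seat 5 units around a circle — 2·(4)! = 48.
Subtracting, 120 − 48 = 72.

72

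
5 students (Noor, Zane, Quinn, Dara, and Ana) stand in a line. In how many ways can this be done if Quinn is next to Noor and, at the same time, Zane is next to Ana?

Treat {Quinn,Noor} as one block (2 orders) and {Zane,Ana} as another (2 orders).
That leaves 3 units to arrange: 2 × 2 × 3! = 4 × 6 = 24.

24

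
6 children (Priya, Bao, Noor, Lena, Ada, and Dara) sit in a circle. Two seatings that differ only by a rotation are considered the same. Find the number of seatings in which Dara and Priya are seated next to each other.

48

Treat {Dara, Priya} as one unit (2 internal orders) and seat the resulting 5 units around the table: (4)! circular arrangements.
So 2 × (4)! = 2 × 24 = 48.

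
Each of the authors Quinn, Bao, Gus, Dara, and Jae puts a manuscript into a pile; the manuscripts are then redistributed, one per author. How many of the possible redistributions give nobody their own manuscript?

Count assignments avoiding every fixed point. For any j of the 5 authors fixed to their own manuscript, the other 5−j can be arranged in (5−j)! ways.
By inclusion–exclusion this is Σ_{j=0}^{5} (−1)^j C(5,j)·(5−j)!.
Computing: 120 − 120 + 60 − 20 + 5 − 1 = 44.

44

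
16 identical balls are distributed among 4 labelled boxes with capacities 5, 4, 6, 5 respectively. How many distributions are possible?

Without the upper bounds there are C(19,3) = 969 ways to split 16 among 4 boxes.
Subtract solutions that violate a single cap (substitute x_i' = x_i − (cap_i+1)): x_1 ≥ 6 gives C(13,3) = 286; x_2 ≥ 5 gives C(14,3) = 364; x_3 ≥ 7 gives C(12,3) = 220; x_4 ≥ 6 gives C(13,3) = 286. Together 1156.
Add back pairs where two caps are both exceeded: 56 + 20 + 35 + 35 + 56 + 20 = 222.
By inclusion–exclusion the count is 969 − 1156 + 222 = 35.

35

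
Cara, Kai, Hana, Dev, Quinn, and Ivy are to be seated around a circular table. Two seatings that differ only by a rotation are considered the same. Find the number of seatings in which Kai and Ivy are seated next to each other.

48

Glue Kai and Ivy into a block (2 internal orders). Seating 5 units around a circle gives (4)! arrangements.
So 2 × (4)! = 2 × 24 = 48.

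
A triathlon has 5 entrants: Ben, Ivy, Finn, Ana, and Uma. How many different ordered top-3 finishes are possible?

There are 5 choices for 1st place, 4 for 2nd, and 3 for 3rd.
That gives 5 × 4 × 3 = 60.

60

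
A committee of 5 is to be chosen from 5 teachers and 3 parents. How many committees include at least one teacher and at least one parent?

Unrestricted: C(8,5) = 56 ways to pick any 5 of the 8.
Selections missing a whole group: no teachers → C(3,5) = 0; no parents → C(5,5) = 1.
Both groups omitted at once is impossible, so 56 − 1 = 55.

55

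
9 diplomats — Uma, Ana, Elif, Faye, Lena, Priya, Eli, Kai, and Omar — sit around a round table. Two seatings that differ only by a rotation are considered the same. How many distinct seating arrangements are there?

40320

Around a circle, 9 distinct people have 9!/9 = (8)! = 40320 rotationally distinct seatings.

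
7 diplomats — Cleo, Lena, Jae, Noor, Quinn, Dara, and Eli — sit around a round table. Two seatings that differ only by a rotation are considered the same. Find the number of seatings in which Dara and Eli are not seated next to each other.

Without the restriction there are (6)! = 720 seatings.
Those with Dara next to Eli: fuse the pair into one unit and seat 6 units around a circle — 2·(5)! = 240.
Subtracting, 720 − 240 = 480.

480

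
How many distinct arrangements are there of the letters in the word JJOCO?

30

JJOCO has 5 letters with J appearing twice and O appearing twice.
The number of distinct arrangements is 5!/(2!·2!) = 120/4 = 30.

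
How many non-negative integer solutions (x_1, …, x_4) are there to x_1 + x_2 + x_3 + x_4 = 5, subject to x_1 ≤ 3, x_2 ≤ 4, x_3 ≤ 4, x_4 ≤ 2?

Without the upper bounds there are C(8,3) = 56 ways to split 5 among 4 variables.
Subtract solutions that violate a single cap (substitute x_i' = x_i − (cap_i+1)): x_1 ≥ 4 gives C(4,3) = 4; x_2 ≥ 5 gives C(3,3) = 1; x_3 ≥ 5 gives C(3,3) = 1; x_4 ≥ 3 gives C(5,3) = 10. Together 16.
No two caps can be exceeded simultaneously, so the pair terms are all 0.
By inclusion–exclusion the count is 56 − 16 + 0 = 40.

40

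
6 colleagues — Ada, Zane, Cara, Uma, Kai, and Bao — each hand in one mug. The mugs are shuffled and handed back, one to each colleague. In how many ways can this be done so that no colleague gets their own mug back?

265

This is the derangement count D_6: permutations of 6 items with no fixed point.
By inclusion–exclusion this is Σ_{j=0}^{6} (−1)^j C(6,j)·(6−j)!.
Computing: 720 − 720 + 360 − 120 + 30 − 6 + 1 = 265.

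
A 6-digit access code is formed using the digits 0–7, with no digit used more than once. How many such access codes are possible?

This is a permutation of 6 out of 8: P(8,6) = 8!/2!.
That product is 8 × 7 × 6 × 5 × 4 × 3 = 20160.

20160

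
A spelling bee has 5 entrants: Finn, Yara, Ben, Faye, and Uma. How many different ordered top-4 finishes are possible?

This is an ordered selection of 4 from 5: P(5,4).
That gives 5 × 4 × 3 × 2 = 120.

120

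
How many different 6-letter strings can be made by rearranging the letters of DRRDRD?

20

DRRDRD has 6 letters with D appearing 3 times and R appearing 3 times.
The number of distinct arrangements is 6!/(3!·3!) = 720/36 = 20.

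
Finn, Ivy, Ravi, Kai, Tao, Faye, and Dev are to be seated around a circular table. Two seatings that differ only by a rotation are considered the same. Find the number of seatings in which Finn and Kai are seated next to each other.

240

Treat {Finn, Kai} as one unit (2 internal orders) and seat the resulting 6 units around the table: (5)! circular arrangements.
So 2 × (5)! = 2 × 120 = 240.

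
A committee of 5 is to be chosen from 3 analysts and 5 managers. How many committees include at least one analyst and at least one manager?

55

Total 5-person selections from all 8: C(8,5) = 56.
Subtract selections that omit an entire group: no analysts → C(5,5) = 1; no managers → C(3,5) = 0.
Both groups omitted at once is impossible, so 56 − 1 = 55.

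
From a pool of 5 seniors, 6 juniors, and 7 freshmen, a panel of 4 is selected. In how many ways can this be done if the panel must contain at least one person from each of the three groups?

1575

With no constraint there are C(18,4) = 3060 possible selections.
Selections missing a whole group: no seniors → C(13,4) = 715; no juniors → C(12,4) = 495; no freshmen → C(11,4) = 330.
Add back selections omitting two groups (i.e. drawn from a single group): C(5,4) + C(6,4) + C(7,4) = 55.
By inclusion–exclusion: 3060 − 1540 + 55 = 1575.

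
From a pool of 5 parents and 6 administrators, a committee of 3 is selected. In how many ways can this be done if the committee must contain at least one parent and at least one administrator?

Unrestricted: C(11,3) = 165 ways to pick any 3 of the 11.
Selections missing a whole group: no parents → C(6,3) = 20; no administrators → C(5,3) = 10.
Both groups omitted at once is impossible, so 165 − 30 = 135.

135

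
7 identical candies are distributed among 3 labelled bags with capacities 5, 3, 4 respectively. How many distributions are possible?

17

Without the upper bounds there are C(9,2) = 36 ways to split 7 among 3 bags.
Subtract solutions that violate a single cap (substitute x_i' = x_i − (cap_i+1)): x_1 ≥ 6 gives C(3,2) = 3; x_2 ≥ 4 gives C(5,2) = 10; x_3 ≥ 5 gives C(4,2) = 6. Together 19.
No two caps can be exceeded simultaneously, so the pair terms are all 0.
By inclusion–exclusion the count is 36 − 19 + 0 = 17.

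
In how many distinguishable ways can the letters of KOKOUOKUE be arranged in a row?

Letter multiplicities in KOKOUOKUE: E×1, K×3, O×3, U×2.
So there are 9! / (3!·3!·2!) = 5040 distinguishable arrangements.

5040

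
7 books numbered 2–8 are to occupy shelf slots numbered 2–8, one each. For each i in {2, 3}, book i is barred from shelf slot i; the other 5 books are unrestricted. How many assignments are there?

Let Aᵢ (for i ∈ {2, 3}) be the placements that put book i in its forbidden shelf slot. Any j of these fix j positions, leaving (7−j)! ways to fill the rest, and there are C(2,j) ways to pick which j.
By inclusion–exclusion, the number of valid placements is Σ_{j=0}^{2} (−1)^j C(2,j)·(7−j)!.
Computing: 5040 − 1440 + 120 = 3720.

3720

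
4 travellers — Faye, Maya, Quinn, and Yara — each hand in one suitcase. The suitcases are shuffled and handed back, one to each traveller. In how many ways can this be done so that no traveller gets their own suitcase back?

This is the derangement count D_4: permutations of 4 items with no fixed point.
By inclusion–exclusion this is Σ_{j=0}^{4} (−1)^j C(4,j)·(4−j)!.
Computing: 24 − 24 + 12 − 4 + 1 = 9.

9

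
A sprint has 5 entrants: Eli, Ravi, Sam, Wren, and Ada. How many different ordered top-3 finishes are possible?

This is an ordered selection of 3 from 5: P(5,3).
That gives 5 × 4 × 3 = 60.

60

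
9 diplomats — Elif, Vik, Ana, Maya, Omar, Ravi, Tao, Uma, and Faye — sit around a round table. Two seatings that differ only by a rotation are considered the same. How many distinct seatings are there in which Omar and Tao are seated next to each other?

Glue Omar and Tao into a block (2 internal orders). Seating 8 units around a circle gives (7)! arrangements.
So 2 × (7)! = 2 × 5040 = 10080.

10080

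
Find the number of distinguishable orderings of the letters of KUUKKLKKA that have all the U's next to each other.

336

Treat the 2 copies of U as a single block. The multiset to arrange is then {UU, A, K, K, K, K, K, L}, 8 items in all.
That gives (8)!/(5!) = 336 arrangements.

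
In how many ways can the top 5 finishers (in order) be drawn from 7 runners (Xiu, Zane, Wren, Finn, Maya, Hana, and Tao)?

2520

There are 7 choices for 1st place, 6 for 2nd, and so on down to 3 for position 5.
That gives 7 × 6 × 5 × 4 × 3 = 2520.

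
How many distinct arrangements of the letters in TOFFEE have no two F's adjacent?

There are 6!/(2!·2!) = 180 arrangements of TOFFEE in total.
Arrangements with the F's together: treat FF as one letter, giving (5)!/(2!) = 60.
Hence 180 − 60 = 120.

120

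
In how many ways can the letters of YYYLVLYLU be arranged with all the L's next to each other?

Treat the 3 copies of L as a single block. The multiset to arrange is then {LLL, U, V, Y, Y, Y, Y}, 7 items in all.
That gives (7)!/(4!) = 210 arrangements.

210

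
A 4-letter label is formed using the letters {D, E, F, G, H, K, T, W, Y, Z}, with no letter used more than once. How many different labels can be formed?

5040

This is a permutation of 4 out of 10: P(10,4) = 10!/6!.
That product is 10 × 9 × 8 × 7 = 5040.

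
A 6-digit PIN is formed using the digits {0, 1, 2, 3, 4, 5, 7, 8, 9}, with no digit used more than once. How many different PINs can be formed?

60480

This is a permutation of 6 out of 9: P(9,6) = 9!/3!.
9 × 8 × 7 × 6 × 5 × 4 = 60480.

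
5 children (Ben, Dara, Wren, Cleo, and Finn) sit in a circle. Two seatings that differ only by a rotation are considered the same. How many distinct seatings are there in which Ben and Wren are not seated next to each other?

All circular seatings of 5 people number (4)! = 24.
Seatings with Ben beside Wren: treat them as a block with 2 internal orders, giving 2 × (3)! = 12.
Subtracting, 24 − 12 = 12.

12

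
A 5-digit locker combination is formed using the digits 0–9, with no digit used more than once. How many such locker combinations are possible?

30240

With no repetition, fill the 5 digits in order: 10 choices, then 9, down to 6.
10 × 9 × 8 × 7 × 6 = 30240.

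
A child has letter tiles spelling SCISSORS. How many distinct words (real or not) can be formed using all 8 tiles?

1680

Letter multiplicities in SCISSORS: C×1, I×1, O×1, R×1, S×4.
So there are 8! / (4!) = 1680 distinguishable arrangements.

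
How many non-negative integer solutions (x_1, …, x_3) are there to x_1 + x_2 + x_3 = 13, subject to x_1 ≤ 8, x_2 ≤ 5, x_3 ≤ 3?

By stars and bars, unrestricted non-negative solutions to x_1+…+x_3 = 13 number C(13+2,2) = 105.
Subtract solutions that violate a single cap (substitute x_i' = x_i − (cap_i+1)): x_1 ≥ 9 gives C(6,2) = 15; x_2 ≥ 6 gives C(9,2) = 36; x_3 ≥ 4 gives C(11,2) = 55. Together 106.
Add back pairs where two caps are both exceeded: 0 + 1 + 10 = 11.
By inclusion–exclusion the count is 105 − 106 + 11 = 10.

10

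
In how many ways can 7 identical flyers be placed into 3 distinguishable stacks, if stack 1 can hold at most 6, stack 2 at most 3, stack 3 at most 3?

Without the upper bounds there are C(9,2) = 36 ways to split 7 among 3 stacks.
Subtract solutions that violate a single cap (substitute x_i' = x_i − (cap_i+1)): x_1 ≥ 7 gives C(2,2) = 1; x_2 ≥ 4 gives C(5,2) = 10; x_3 ≥ 4 gives C(5,2) = 10. Together 21.
No two caps can be exceeded simultaneously, so the pair terms are all 0.
By inclusion–exclusion the count is 36 − 21 + 0 = 15.

15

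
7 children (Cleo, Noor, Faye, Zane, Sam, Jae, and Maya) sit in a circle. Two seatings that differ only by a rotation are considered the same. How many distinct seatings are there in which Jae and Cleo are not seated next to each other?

480

Without the restriction there are (6)! = 720 seatings.
Seatings with Jae beside Cleo: treat them as a block with 2 internal orders, giving 2 × (5)! = 240.
Subtracting, 720 − 240 = 480.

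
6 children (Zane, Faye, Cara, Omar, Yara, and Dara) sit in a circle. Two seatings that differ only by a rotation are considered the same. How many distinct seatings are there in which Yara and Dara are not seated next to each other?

Without the restriction there are (5)! = 120 seatings.
Those with Yara next to Dara: fuse the pair into one unit and seat 5 units around a circle — 2·(4)! = 48.
Subtracting, 120 − 48 = 72.

72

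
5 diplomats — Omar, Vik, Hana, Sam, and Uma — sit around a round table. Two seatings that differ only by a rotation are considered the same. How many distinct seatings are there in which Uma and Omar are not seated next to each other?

All circular seatings of 5 people number (4)! = 24.
Those with Uma next to Omar: fuse the pair into one unit and seat 4 units around a circle — 2·(3)! = 12.
Subtracting, 24 − 12 = 12.

12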